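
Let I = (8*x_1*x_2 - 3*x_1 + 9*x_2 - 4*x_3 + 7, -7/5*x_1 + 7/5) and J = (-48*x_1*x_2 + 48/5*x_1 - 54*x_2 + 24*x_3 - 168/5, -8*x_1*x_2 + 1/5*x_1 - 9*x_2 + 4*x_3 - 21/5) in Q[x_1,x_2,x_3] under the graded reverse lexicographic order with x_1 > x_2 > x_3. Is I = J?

Two ideals are equal iff their reduced Gröbner bases coincide (the reduced basis is unique for a fixed ordering).
Buchberger on the first generating set:
f_1 = 8*x_1*x_2 - 3*x_1 + 9*x_2 - 4*x_3 + 7, LT = x_1*x_2.
f_2 = -7/5*x_1 + 7/5, LT = x_1.

S(f_1,f_2): lcm = x_1*x_2. S = -3/8*x_1 + 17/8*x_2 - 1/2*x_3 + 7/8.
  reduce S modulo (f_1, f_2):
  remainder 17/8*x_2 - 1/2*x_3 + 1/2 ≠ 0; add g_3 = 17/8*x_2 - 1/2*x_3 + 1/2 to the basis.

The other S-polynomials (S(f_1,g_3), S(f_2,g_3)) all reduce to 0 modulo the current basis, so we have a Gröbner basis.
Inter-reduce: drop elements whose leading term is divisible by another's, tail-reduce, and make monic.
Reduced Gröbner basis: {x_1 - 1, x_2 - 4/17*x_3 + 4/17}.

Buchberger on the second generating set:
h_1 = -48*x_1*x_2 + 48/5*x_1 - 54*x_2 + 24*x_3 - 168/5, LT = x_1*x_2.
h_2 = -8*x_1*x_2 + 1/5*x_1 - 9*x_2 + 4*x_3 - 21/5, LT = x_1*x_2.

S(h_1,h_2): lcm = x_1*x_2. S = -7/40*x_1 + 7/40.
  reduce S modulo (h_1, h_2):
  remainder -7/40*x_1 + 7/40 ≠ 0; add k_3 = -7/40*x_1 + 7/40 to the basis.

S(h_1,k_3): lcm = x_1*x_2. S = -1/5*x_1 + 17/8*x_2 - 1/2*x_3 + 7/10.
  reduce S modulo (h_1, h_2, k_3):
  remainder 17/8*x_2 - 1/2*x_3 + 1/2 ≠ 0; add k_4 = 17/8*x_2 - 1/2*x_3 + 1/2 to the basis.

The other S-polynomials (S(h_2,k_3), S(h_1,k_4), S(h_2,k_4), S(k_3,k_4)) all reduce to 0 modulo the current basis, so we have a Gröbner basis.
Inter-reduce: drop elements whose leading term is divisible by another's, tail-reduce, and make monic.
Reduced Gröbner basis: {x_1 - 1, x_2 - 4/17*x_3 + 4/17}.

Same reduced basis, so the two generating sets span the same ideal.
The same test decides containment: I ⊆ J iff every generator of I reduces to 0 modulo a Gröbner basis of J.

Yes, the ideals are equal.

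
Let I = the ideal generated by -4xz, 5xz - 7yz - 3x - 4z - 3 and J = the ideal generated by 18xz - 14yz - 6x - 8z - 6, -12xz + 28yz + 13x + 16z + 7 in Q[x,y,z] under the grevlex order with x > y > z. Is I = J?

No, the ideals differ.

For a fixed monomial order, each ideal has a unique reduced Gröbner basis; comparing bases decides equality.
Buchberger on the first generating set:
f_1 = -4xz, LT = xz.
f_2 = 5xz - 7yz - 3x - 4z - 3, LT = xz.

S(f_1,f_2): lcm = xz. S = 7/5yz + 3/5x + 4/5z + 3/5.
  reduce S modulo (f_1, f_2):
  remainder 7/5yz + 3/5x + 4/5z + 3/5 ≠ 0; add g_3 = 7/5yz + 3/5x + 4/5z + 3/5 to the basis.

S(f_1,g_3): lcm = xyz. S = -3/7x^2 - 4/7xz - 3/7x.
  reduce S modulo (f_1, f_2, g_3):
  remainder -3/7x^2 - 3/7x ≠ 0; add g_4 = -3/7x^2 - 3/7x to the basis.

The other S-polynomials (S(f_2,g_3), S(f_1,g_4), S(f_2,g_4), S(g_3,g_4)) all reduce to 0 modulo the current basis, so we have a Gröbner basis.
Inter-reduce: drop elements whose leading term is divisible by another's, tail-reduce, and make monic.
Reduced Gröbner basis: {x^2 + x, xz, yz + 3/7x + 4/7z + 3/7}.

Buchberger on the second generating set:
h_1 = 18xz - 14yz - 6x - 8z - 6, LT = xz.
h_2 = -12xz + 28yz + 13x + 16z + 7, LT = xz.

S(h_1,h_2): lcm = xz. S = 14/9yz + 3/4x + 8/9z + 1/4.
  reduce S modulo (h_1, h_2):
  remainder 14/9yz + 3/4x + 8/9z + 1/4 ≠ 0; add k_3 = 14/9yz + 3/4x + 8/9z + 1/4 to the basis.

S(h_1,k_3): lcm = xyz. S = -7/9y^2z - 27/56x^2 - 1/3xy - 4/7xz - 4/9yz - 9/56x - 1/3y.
  reduce S modulo (h_1, h_2, k_3):
  remainder -27/56x^2 + 1/24xy - 23/168x - 5/24y - 5/42 ≠ 0; add k_4 = -27/56x^2 + 1/24xy - 23/168x - 5/24y - 5/42 to the basis.

The other S-polynomials (S(h_2,k_3), S(h_1,k_4), S(h_2,k_4), S(k_3,k_4)) all reduce to 0 modulo the current basis, so we have a Gröbner basis.
Inter-reduce: drop elements whose leading term is divisible by another's, tail-reduce, and make monic.
Reduced Gröbner basis: {x^2 - 7/81xy + 23/81x + 35/81y + 20/81, xz + 1/24x - 5/24, yz + 27/56x + 4/7z + 9/56}.

The bases are distinct; the ideals are different.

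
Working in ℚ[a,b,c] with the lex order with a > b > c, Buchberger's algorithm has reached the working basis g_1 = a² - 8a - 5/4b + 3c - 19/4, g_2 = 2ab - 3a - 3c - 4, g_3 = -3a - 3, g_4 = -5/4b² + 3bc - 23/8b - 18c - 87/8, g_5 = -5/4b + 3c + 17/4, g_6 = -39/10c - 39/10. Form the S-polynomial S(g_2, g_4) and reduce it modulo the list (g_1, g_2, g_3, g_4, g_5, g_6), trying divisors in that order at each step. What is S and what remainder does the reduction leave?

lcm(LM(g_2), LM(g_4)) = ab².
S = (lcm/LT(g_2))·g_2 − (lcm/LT(g_4))·g_4 = 12/5abc - 19/5ab - 72/5ac - 87/10a - 3/2bc - 2b.
Reduce S modulo (g_1, g_2, g_3, g_4, g_5, g_6) in that order:
  leading term abc: subtract (6/5c)·g_2 from 12/5abc - 19/5ab - 72/5ac - 87/10a - 3/2bc - 2b → -19/5ab - 54/5ac - 87/10a - 3/2bc - 2b + 18/5c² + 24/5c
  leading term ab: subtract (-19/10)·g_2 from -19/5ab - 54/5ac - 87/10a - 3/2bc - 2b + 18/5c² + 24/5c → -54/5ac - 72/5a - 3/2bc - 2b + 18/5c² - 9/10c - 38/5
  leading term ac: subtract (18/5c)·g_3 from -54/5ac - 72/5a - 3/2bc - 2b + 18/5c² - 9/10c - 38/5 → -72/5a - 3/2bc - 2b + 18/5c² + 99/10c - 38/5
  leading term a: subtract (24/5)·g_3 from -72/5a - 3/2bc - 2b + 18/5c² + 99/10c - 38/5 → -3/2bc - 2b + 18/5c² + 99/10c + 34/5
  leading term bc: subtract (6/5c)·g_5 from -3/2bc - 2b + 18/5c² + 99/10c + 34/5 → -2b + 24/5c + 34/5
  leading term b: subtract (8/5)·g_5 from -2b + 24/5c + 34/5 → 0
The remainder is 0, so this S-polynomial contributes no new basis element.

S(g_2, g_4) = 12/5abc - 19/5ab - 72/5ac - 87/10a - 3/2bc - 2b; remainder on division = 0.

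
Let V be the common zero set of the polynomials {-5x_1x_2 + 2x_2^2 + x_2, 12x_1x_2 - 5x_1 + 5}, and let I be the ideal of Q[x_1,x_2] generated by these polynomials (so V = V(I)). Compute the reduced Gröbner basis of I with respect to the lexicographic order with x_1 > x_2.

f_1 = -5x_1x_2 + 2x_2^2 + x_2, LT = x_1x_2.
f_2 = 12x_1x_2 - 5x_1 + 5, LT = x_1x_2.

S(f_1,f_2): lcm = x_1x_2. S = 5/12x_1 - 2/5x_2^2 - 1/5x_2 - 5/12.
  leading term x_1: no divisor's leading term divides it; move 5/12x_1 to the remainder.
  leading term x_2^2: no divisor's leading term divides it; move -2/5x_2^2 to the remainder.
  leading term x_2: no divisor's leading term divides it; move -1/5x_2 to the remainder.
  leading term 1: no divisor's leading term divides it; move -5/12 to the remainder.
  remainder 5/12x_1 - 2/5x_2^2 - 1/5x_2 - 5/12 ≠ 0; add g_3 = 5/12x_1 - 2/5x_2^2 - 1/5x_2 - 5/12 to the basis.

S(f_1,g_3): lcm = x_1x_2. S = 24/25x_2^3 + 2/25x_2^2 + 4/5x_2.
  leading term x_2^3: no divisor's leading term divides it; move 24/25x_2^3 to the remainder.
  leading term x_2^2: no divisor's leading term divides it; move 2/25x_2^2 to the remainder.
  leading term x_2: no divisor's leading term divides it; move 4/5x_2 to the remainder.
  remainder 24/25x_2^3 + 2/25x_2^2 + 4/5x_2 ≠ 0; add g_4 = 24/25x_2^3 + 2/25x_2^2 + 4/5x_2 to the basis.

S(f_2,g_3): lcm = x_1x_2. S = -5/12x_1 + 24/25x_2^3 + 12/25x_2^2 + x_2 + 5/12.
  leading term x_1: subtract (-1)·g_3 from -5/12x_1 + 24/25x_2^3 + 12/25x_2^2 + x_2 + 5/12 → 24/25x_2^3 + 2/25x_2^2 + 4/5x_2
  leading term x_2^3: subtract (1)·g_4 from 24/25x_2^3 + 2/25x_2^2 + 4/5x_2 → 0
  remainder 0.

S(f_1,g_4): lcm = x_1x_2^3. S = -1/12x_1x_2^2 - 5/6x_1x_2 - 2/5x_2^4 - 1/5x_2^3.
  leading term x_1x_2^2: subtract (1/60x_2)·f_1 from -1/12x_1x_2^2 - 5/6x_1x_2 - 2/5x_2^4 - 1/5x_2^3 → -5/6x_1x_2 - 2/5x_2^4 - 7/30x_2^3 - 1/60x_2^2
  leading term x_1x_2: subtract (1/6)·f_1 from -5/6x_1x_2 - 2/5x_2^4 - 7/30x_2^3 - 1/60x_2^2 → -2/5x_2^4 - 7/30x_2^3 - 7/20x_2^2 - 1/6x_2
  leading term x_2^4: subtract (-5/12x_2)·g_4 from -2/5x_2^4 - 7/30x_2^3 - 7/20x_2^2 - 1/6x_2 → -1/5x_2^3 - 1/60x_2^2 - 1/6x_2
  leading term x_2^3: subtract (-5/24)·g_4 from -1/5x_2^3 - 1/60x_2^2 - 1/6x_2 → 0
  remainder 0.

S(f_2,g_4): lcm = x_1x_2^3. S = -1/2x_1x_2^2 - 5/6x_1x_2 + 5/12x_2^2.
  leading term x_1x_2^2: subtract (1/10x_2)·f_1 from -1/2x_1x_2^2 - 5/6x_1x_2 + 5/12x_2^2 → -5/6x_1x_2 - 1/5x_2^3 + 19/60x_2^2
  leading term x_1x_2: subtract (1/6)·f_1 from -5/6x_1x_2 - 1/5x_2^3 + 19/60x_2^2 → -1/5x_2^3 - 1/60x_2^2 - 1/6x_2
  leading term x_2^3: subtract (-5/24)·g_4 from -1/5x_2^3 - 1/60x_2^2 - 1/6x_2 → 0
  remainder 0.

S(g_3,g_4): leading monomials are coprime, so the S-polynomial reduces to 0 (Buchberger's first criterion).
Every S-polynomial of the final basis reduces to 0, so we have a Gröbner basis.
Inter-reduce: drop elements whose leading term is divisible by another's, tail-reduce, and make monic.

G = {x_1 - 24/25x_2^2 - 12/25x_2 - 1, x_2^3 + 1/12x_2^2 + 5/6x_2}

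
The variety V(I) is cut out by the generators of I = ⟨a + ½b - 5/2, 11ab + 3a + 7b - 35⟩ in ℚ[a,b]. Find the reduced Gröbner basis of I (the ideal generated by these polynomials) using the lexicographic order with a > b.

G = {a + ½b - 5/2, b² - 6b + 5}

f_1 = a + ½b - 5/2, LT = a.
f_2 = 11ab + 3a + 7b - 35, LT = ab.

S(f_1,f_2): lcm = ab. S = -3/11a + ½b² - 69/22b + 35/11.
  leading term a: subtract (-3/11)·f_1 from -3/11a + ½b² - 69/22b + 35/11 → ½b² - 3b + 5/2
  leading term b²: no divisor's leading term divides it; move ½b² to the remainder.
  leading term b: no divisor's leading term divides it; move -3b to the remainder.
  leading term 1: no divisor's leading term divides it; move 5/2 to the remainder.
  remainder ½b² - 3b + 5/2 ≠ 0; add g_3 = ½b² - 3b + 5/2 to the basis.

The other S-polynomials (S(f_1,g_3), S(f_2,g_3)) all reduce to 0 modulo the current basis, so we have a Gröbner basis.
Inter-reduce: drop elements whose leading term is divisible by another's, tail-reduce, and make monic.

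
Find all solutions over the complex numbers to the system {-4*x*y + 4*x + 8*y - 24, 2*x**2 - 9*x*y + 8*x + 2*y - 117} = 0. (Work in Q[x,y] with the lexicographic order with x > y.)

{(3, -3), (-1/4 + sqrt(593)/4, 23/32 - sqrt(593)/32), (-sqrt(593)/4 - 1/4, 23/32 + sqrt(593)/32)}

Compute a lex Gröbner basis by Buchberger's algorithm.
f_1 = -4*x*y + 4*x + 8*y - 24, LT = x*y.
f_2 = 2*x**2 - 9*x*y + 8*x + 2*y - 117, LT = x**2.

S(f_1,f_2): lcm = x**2*y. S = -x**2 + 9/2*x*y**2 - 6*x*y + 6*x - y**2 + 117/2*y.
  leading term x**2: subtract (-1/2)·f_2 from -x**2 + 9/2*x*y**2 - 6*x*y + 6*x - y**2 + 117/2*y → 9/2*x*y**2 - 21/2*x*y + 10*x - y**2 + 119/2*y - 117/2
  leading term x*y**2: subtract (-9/8*y)·f_1 from 9/2*x*y**2 - 21/2*x*y + 10*x - y**2 + 119/2*y - 117/2 → -6*x*y + 10*x + 8*y**2 + 65/2*y - 117/2
  leading term x*y: subtract (3/2)·f_1 from -6*x*y + 10*x + 8*y**2 + 65/2*y - 117/2 → 4*x + 8*y**2 + 41/2*y - 45/2
  leading term x: no divisor's leading term divides it; move 4*x to the remainder.
  leading term y**2: no divisor's leading term divides it; move 8*y**2 to the remainder.
  leading term y: no divisor's leading term divides it; move 41/2*y to the remainder.
  leading term 1: no divisor's leading term divides it; move -45/2 to the remainder.
  remainder 4*x + 8*y**2 + 41/2*y - 45/2 ≠ 0; add h_3 = 4*x + 8*y**2 + 41/2*y - 45/2 to the basis.

S(f_1,h_3): lcm = x*y. S = -x - 2*y**3 - 41/8*y**2 + 29/8*y + 6.
  leading term x: subtract (-1/4)·h_3 from -x - 2*y**3 - 41/8*y**2 + 29/8*y + 6 → -2*y**3 - 25/8*y**2 + 35/4*y + 3/8
  leading term y**3: no divisor's leading term divides it; move -2*y**3 to the remainder.
  leading term y**2: no divisor's leading term divides it; move -25/8*y**2 to the remainder.
  leading term y: no divisor's leading term divides it; move 35/4*y to the remainder.
  leading term 1: no divisor's leading term divides it; move 3/8 to the remainder.
  remainder -2*y**3 - 25/8*y**2 + 35/4*y + 3/8 ≠ 0; add h_4 = -2*y**3 - 25/8*y**2 + 35/4*y + 3/8 to the basis.

S(f_2,h_3): lcm = x**2. S = -2*x*y**2 - 77/8*x*y + 77/8*x + y - 117/2.
  leading term x*y**2: subtract (1/2*y)·f_1 from -2*x*y**2 - 77/8*x*y + 77/8*x + y - 117/2 → -93/8*x*y + 77/8*x - 4*y**2 + 13*y - 117/2
  leading term x*y: subtract (93/32)·f_1 from -93/8*x*y + 77/8*x - 4*y**2 + 13*y - 117/2 → -2*x - 4*y**2 - 41/4*y + 45/4
  leading term x: subtract (-1/2)·h_3 from -2*x - 4*y**2 - 41/4*y + 45/4 → 0
  remainder 0.

S(f_1,h_4): lcm = x*y**3. S = -41/16*x*y**2 + 35/8*x*y + 3/16*x - 2*y**3 + 6*y**2.
  leading term x*y**2: subtract (41/64*y)·f_1 from -41/16*x*y**2 + 35/8*x*y + 3/16*x - 2*y**3 + 6*y**2 → 29/16*x*y + 3/16*x - 2*y**3 + 7/8*y**2 + 123/8*y
  leading term x*y: subtract (-29/64)·f_1 from 29/16*x*y + 3/16*x - 2*y**3 + 7/8*y**2 + 123/8*y → 2*x - 2*y**3 + 7/8*y**2 + 19*y - 87/8
  leading term x: subtract (1/2)·h_3 from 2*x - 2*y**3 + 7/8*y**2 + 19*y - 87/8 → -2*y**3 - 25/8*y**2 + 35/4*y + 3/8
  leading term y**3: subtract (1)·h_4 from -2*y**3 - 25/8*y**2 + 35/4*y + 3/8 → 0
  remainder 0.

S(f_2,h_4): leading monomials are coprime, so the S-polynomial reduces to 0 (Buchberger's first criterion).
S(h_3,h_4): leading monomials are coprime, so the S-polynomial reduces to 0 (Buchberger's first criterion).
Every S-polynomial of the final basis reduces to 0, so we have a Gröbner basis.
Inter-reduce: drop elements whose leading term is divisible by another's, tail-reduce, and make monic.
Reduced Gröbner basis: {x + 2*y**2 + 41/8*y - 45/8, y**3 + 25/16*y**2 - 35/8*y - 3/16}.

The lex basis is triangular: the last element involves only y. Solving y**3 + 25/16*y**2 - 35/8*y - 3/16 = 0 gives y ∈ {-3, 23/32 - sqrt(593)/32, 23/32 + sqrt(593)/32}; substituting each value into the earlier elements determines the remaining variables.
  y = -3: the earlier basis element becomes x - 3 = 0, giving x = 3 — point (3, -3).
  y = 23/32 - sqrt(593)/32: the earlier basis element becomes x - sqrt(593)/4 + 1/4 = 0, giving x = -1/4 + sqrt(593)/4 — point (-1/4 + sqrt(593)/4, 23/32 - sqrt(593)/32).
  y = 23/32 + sqrt(593)/32: the earlier basis element becomes x + 1/4 + sqrt(593)/4 = 0, giving x = -sqrt(593)/4 - 1/4 — point (-sqrt(593)/4 - 1/4, 23/32 + sqrt(593)/32).
Each listed point satisfies every original equation (direct substitution).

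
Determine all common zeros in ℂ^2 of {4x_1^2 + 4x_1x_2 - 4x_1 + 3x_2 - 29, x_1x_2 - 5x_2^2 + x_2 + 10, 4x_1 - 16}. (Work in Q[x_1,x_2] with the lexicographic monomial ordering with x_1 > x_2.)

Compute a lex Gröbner basis by Buchberger's algorithm.
f_1 = 4x_1^2 + 4x_1x_2 - 4x_1 + 3x_2 - 29, LT = x_1^2.
f_2 = x_1x_2 - 5x_2^2 + x_2 + 10, LT = x_1x_2.
f_3 = 4x_1 - 16, LT = x_1.

S(f_1,f_2): lcm = x_1^2x_2. S = 6x_1x_2^2 - 2x_1x_2 - 10x_1 + 3/4x_2^2 - 29/4x_2.
  leading term x_1x_2^2: subtract (6x_2)·f_2 from 6x_1x_2^2 - 2x_1x_2 - 10x_1 + 3/4x_2^2 - 29/4x_2 → -2x_1x_2 - 10x_1 + 30x_2^3 - 21/4x_2^2 - 269/4x_2
  leading term x_1x_2: subtract (-2)·f_2 from -2x_1x_2 - 10x_1 + 30x_2^3 - 21/4x_2^2 - 269/4x_2 → -10x_1 + 30x_2^3 - 61/4x_2^2 - 261/4x_2 + 20
  leading term x_1: subtract (-5/2)·f_3 from -10x_1 + 30x_2^3 - 61/4x_2^2 - 261/4x_2 + 20 → 30x_2^3 - 61/4x_2^2 - 261/4x_2 - 20
  leading term x_2^3: no divisor's leading term divides it; move 30x_2^3 to the remainder.
  leading term x_2^2: no divisor's leading term divides it; move -61/4x_2^2 to the remainder.
  leading term x_2: no divisor's leading term divides it; move -261/4x_2 to the remainder.
  leading term 1: no divisor's leading term divides it; move -20 to the remainder.
  remainder 30x_2^3 - 61/4x_2^2 - 261/4x_2 - 20 ≠ 0; add h_4 = 30x_2^3 - 61/4x_2^2 - 261/4x_2 - 20 to the basis.

S(f_1,f_3): lcm = x_1^2. S = x_1x_2 + 3x_1 + 3/4x_2 - 29/4.
  leading term x_1x_2: subtract (1)·f_2 from x_1x_2 + 3x_1 + 3/4x_2 - 29/4 → 3x_1 + 5x_2^2 - 1/4x_2 - 69/4
  leading term x_1: subtract (3/4)·f_3 from 3x_1 + 5x_2^2 - 1/4x_2 - 69/4 → 5x_2^2 - 1/4x_2 - 21/4
  leading term x_2^2: no divisor's leading term divides it; move 5x_2^2 to the remainder.
  leading term x_2: no divisor's leading term divides it; move -1/4x_2 to the remainder.
  leading term 1: no divisor's leading term divides it; move -21/4 to the remainder.
  remainder 5x_2^2 - 1/4x_2 - 21/4 ≠ 0; add h_5 = 5x_2^2 - 1/4x_2 - 21/4 to the basis.

S(f_2,f_3): lcm = x_1x_2. S = -5x_2^2 + 5x_2 + 10.
  leading term x_2^2: subtract (-1)·h_5 from -5x_2^2 + 5x_2 + 10 → 19/4x_2 + 19/4
  leading term x_2: no divisor's leading term divides it; move 19/4x_2 to the remainder.
  leading term 1: no divisor's leading term divides it; move 19/4 to the remainder.
  remainder 19/4x_2 + 19/4 ≠ 0; add h_6 = 19/4x_2 + 19/4 to the basis.

The other S-polynomials (S(f_1,h_4), S(f_2,h_4), S(f_3,h_4), S(f_1,h_5), S(f_2,h_5), S(f_3,h_5), S(h_4,h_5), S(f_1,h_6), S(f_2,h_6), S(f_3,h_6), S(h_4,h_6), S(h_5,h_6)) all reduce to 0 modulo the current basis, so we have a Gröbner basis.
Inter-reduce: drop elements whose leading term is divisible by another's, tail-reduce, and make monic.
Reduced Gröbner basis: {x_1 - 4, x_2 + 1}.

The lex basis is triangular: the last element involves only x_2. Solving x_2 + 1 = 0 gives x_2 ∈ {-1}; substituting each value into the earlier elements determines the remaining variables.
  x_2 = -1: the earlier basis element becomes x_1 - 4 = 0, giving x_1 = 4 — point (4, -1).

{(4, -1)}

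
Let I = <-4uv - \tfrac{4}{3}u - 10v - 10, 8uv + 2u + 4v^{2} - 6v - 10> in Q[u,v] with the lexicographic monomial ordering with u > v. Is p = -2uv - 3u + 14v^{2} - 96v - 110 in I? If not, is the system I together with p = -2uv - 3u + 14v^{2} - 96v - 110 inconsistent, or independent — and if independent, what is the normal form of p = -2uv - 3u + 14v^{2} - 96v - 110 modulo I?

First compute the reduced Gröbner basis of I by Buchberger's algorithm.
f_1 = -4uv - \tfrac{4}{3}u - 10v - 10, LT = uv.
f_2 = 8uv + 2u + 4v^{2} - 6v - 10, LT = uv.

S(f_1,f_2): lcm = uv. S = \tfrac{1}{12}u - \tfrac{1}{2}v^{2} + \tfrac{13}{4}v + \tfrac{15}{4}.
  leading term u: no divisor's leading term divides it; move \tfrac{1}{12}u to the remainder.
  leading term v^{2}: no divisor's leading term divides it; move -\tfrac{1}{2}v^{2} to the remainder.
  leading term v: no divisor's leading term divides it; move \tfrac{13}{4}v to the remainder.
  leading term 1: no divisor's leading term divides it; move \tfrac{15}{4} to the remainder.
  remainder \tfrac{1}{12}u - \tfrac{1}{2}v^{2} + \tfrac{13}{4}v + \tfrac{15}{4} ≠ 0; add h_3 = \tfrac{1}{12}u - \tfrac{1}{2}v^{2} + \tfrac{13}{4}v + \tfrac{15}{4} to the basis.

S(f_1,h_3): lcm = uv. S = \tfrac{1}{3}u + 6v^{3} - 39v^{2} - \tfrac{85}{2}v + \tfrac{5}{2}.
  leading term u: subtract (4)·h_3 from \tfrac{1}{3}u + 6v^{3} - 39v^{2} - \tfrac{85}{2}v + \tfrac{5}{2} → 6v^{3} - 37v^{2} - \tfrac{111}{2}v - \tfrac{25}{2}
  leading term v^{3}: no divisor's leading term divides it; move 6v^{3} to the remainder.
  leading term v^{2}: no divisor's leading term divides it; move -37v^{2} to the remainder.
  leading term v: no divisor's leading term divides it; move -\tfrac{111}{2}v to the remainder.
  leading term 1: no divisor's leading term divides it; move -\tfrac{25}{2} to the remainder.
  remainder 6v^{3} - 37v^{2} - \tfrac{111}{2}v - \tfrac{25}{2} ≠ 0; add h_4 = 6v^{3} - 37v^{2} - \tfrac{111}{2}v - \tfrac{25}{2} to the basis.

The other S-polynomials (S(f_2,h_3), S(f_1,h_4), S(f_2,h_4), S(h_3,h_4)) all reduce to 0 modulo the current basis, so we have a Gröbner basis.
Inter-reduce: drop elements whose leading term is divisible by another's, tail-reduce, and make monic.
Reduced Gröbner basis: {u - 6v^{2} + 39v + 45, v^{3} - \tfrac{37}{6}v^{2} - \tfrac{37}{4}v - \tfrac{25}{12}}.
Label its elements g_1 = u - 6v^{2} + 39v + 45, g_2 = v^{3} - \tfrac{37}{6}v^{2} - \tfrac{37}{4}v - \tfrac{25}{12}.

Reduce p = -2uv - 3u + 14v^{2} - 96v - 110 modulo G:
  leading term uv: subtract (-2v)·g_1 from -2uv - 3u + 14v^{2} - 96v - 110 → -3u - 12v^{3} + 92v^{2} - 6v - 110
  leading term u: subtract (-3)·g_1 from -3u - 12v^{3} + 92v^{2} - 6v - 110 → -12v^{3} + 74v^{2} + 111v + 25
  leading term v^{3}: subtract (-12)·g_2 from -12v^{3} + 74v^{2} + 111v + 25 → 0
  normal form = 0.
Since the normal form is 0, p ∈ I.

-2uv - 3u + 14v^{2} - 96v - 110 lies in I (it reduces to 0).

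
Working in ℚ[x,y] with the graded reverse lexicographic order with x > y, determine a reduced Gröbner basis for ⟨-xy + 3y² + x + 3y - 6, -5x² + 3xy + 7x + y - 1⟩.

G = {y³ + 26/9y² - 1/36y - 139/36, x² - 9/5y² - 2x - 2y + 19/5, xy - 3y² - x - 3y + 6}

f_1 = -xy + 3y² + x + 3y - 6, LT = xy.
f_2 = -5x² + 3xy + 7x + y - 1, LT = x².

S(f_1,f_2): lcm = x²y. S = -12/5xy² - x² - 8/5xy + ⅕y² + 6x - ⅕y.
  leading term xy²: subtract (12/5y)·f_1 from -12/5xy² - x² - 8/5xy + ⅕y² + 6x - ⅕y → -36/5y³ - x² - 4xy - 7y² + 6x + 71/5y
  leading term y³: no divisor's leading term divides it; move -36/5y³ to the remainder.
  leading term x²: subtract (⅕)·f_2 from -x² - 4xy - 7y² + 6x + 71/5y → -23/5xy - 7y² + 23/5x + 14y + ⅕
  leading term xy: subtract (23/5)·f_1 from -23/5xy - 7y² + 23/5x + 14y + ⅕ → -104/5y² + ⅕y + 139/5
  leading term y²: no divisor's leading term divides it; move -104/5y² to the remainder.
  leading term y: no divisor's leading term divides it; move ⅕y to the remainder.
  leading term 1: no divisor's leading term divides it; move 139/5 to the remainder.
  remainder -36/5y³ - 104/5y² + ⅕y + 139/5 ≠ 0; add g_3 = -36/5y³ - 104/5y² + ⅕y + 139/5 to the basis.

The other S-polynomials (S(f_1,g_3), S(f_2,g_3)) all reduce to 0 modulo the current basis, so we have a Gröbner basis.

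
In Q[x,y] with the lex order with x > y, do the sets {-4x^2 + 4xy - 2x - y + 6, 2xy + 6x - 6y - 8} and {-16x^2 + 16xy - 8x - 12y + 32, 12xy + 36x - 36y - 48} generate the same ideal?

Two ideals are equal iff their reduced Gröbner bases coincide (the reduced basis is unique for a fixed ordering).
Buchberger on the first generating set:
f_1 = -4x^2 + 4xy - 2x - y + 6, LT = x^2.
f_2 = 2xy + 6x - 6y - 8, LT = xy.

S(f_1,f_2): lcm = x^2y. S = -3x^2 - xy^2 + 7/2xy + 4x + 1/4y^2 - 3/2y.
  leading term x^2: subtract (3/4)·f_1 from -3x^2 - xy^2 + 7/2xy + 4x + 1/4y^2 - 3/2y → -xy^2 + 1/2xy + 11/2x + 1/4y^2 - 3/4y - 9/2
  leading term xy^2: subtract (-1/2y)·f_2 from -xy^2 + 1/2xy + 11/2x + 1/4y^2 - 3/4y - 9/2 → 7/2xy + 11/2x - 11/4y^2 - 19/4y - 9/2
  leading term xy: subtract (7/4)·f_2 from 7/2xy + 11/2x - 11/4y^2 - 19/4y - 9/2 → -5x - 11/4y^2 + 23/4y + 19/2
  leading term x: no divisor's leading term divides it; move -5x to the remainder.
  leading term y^2: no divisor's leading term divides it; move -11/4y^2 to the remainder.
  leading term y: no divisor's leading term divides it; move 23/4y to the remainder.
  leading term 1: no divisor's leading term divides it; move 19/2 to the remainder.
  remainder -5x - 11/4y^2 + 23/4y + 19/2 ≠ 0; add g_3 = -5x - 11/4y^2 + 23/4y + 19/2 to the basis.

S(f_1,g_3): lcm = x^2. S = -11/20xy^2 + 3/20xy + 12/5x + 1/4y - 3/2.
  leading term xy^2: subtract (-11/40y)·f_2 from -11/20xy^2 + 3/20xy + 12/5x + 1/4y - 3/2 → 9/5xy + 12/5x - 33/20y^2 - 39/20y - 3/2
  leading term xy: subtract (9/10)·f_2 from 9/5xy + 12/5x - 33/20y^2 - 39/20y - 3/2 → -3x - 33/20y^2 + 69/20y + 57/10
  leading term x: subtract (3/5)·g_3 from -3x - 33/20y^2 + 69/20y + 57/10 → 0
  remainder 0.

S(f_2,g_3): lcm = xy. S = 3x - 11/20y^3 + 23/20y^2 - 11/10y - 4.
  leading term x: subtract (-3/5)·g_3 from 3x - 11/20y^3 + 23/20y^2 - 11/10y - 4 → -11/20y^3 - 1/2y^2 + 47/20y + 17/10
  leading term y^3: no divisor's leading term divides it; move -11/20y^3 to the remainder.
  leading term y^2: no divisor's leading term divides it; move -1/2y^2 to the remainder.
  leading term y: no divisor's leading term divides it; move 47/20y to the remainder.
  leading term 1: no divisor's leading term divides it; move 17/10 to the remainder.
  remainder -11/20y^3 - 1/2y^2 + 47/20y + 17/10 ≠ 0; add g_4 = -11/20y^3 - 1/2y^2 + 47/20y + 17/10 to the basis.

S(f_1,g_4): leading monomials are coprime, so the S-polynomial reduces to 0 (Buchberger's first criterion).
S(f_2,g_4): lcm = xy^3. S = 23/11xy^2 + 47/11xy + 34/11x - 3y^3 - 4y^2.
  leading term xy^2: subtract (23/22y)·f_2 from 23/11xy^2 + 47/11xy + 34/11x - 3y^3 - 4y^2 → -2xy + 34/11x - 3y^3 + 25/11y^2 + 92/11y
  leading term xy: subtract (-1)·f_2 from -2xy + 34/11x - 3y^3 + 25/11y^2 + 92/11y → 100/11x - 3y^3 + 25/11y^2 + 26/11y - 8
  leading term x: subtract (-20/11)·g_3 from 100/11x - 3y^3 + 25/11y^2 + 26/11y - 8 → -3y^3 - 30/11y^2 + 141/11y + 102/11
  leading term y^3: subtract (60/11)·g_4 from -3y^3 - 30/11y^2 + 141/11y + 102/11 → 0
  remainder 0.

S(g_3,g_4): leading monomials are coprime, so the S-polynomial reduces to 0 (Buchberger's first criterion).
Every S-polynomial of the final basis reduces to 0, so we have a Gröbner basis.
Inter-reduce: drop elements whose leading term is divisible by another's, tail-reduce, and make monic.
Reduced Gröbner basis: {x + 11/20y^2 - 23/20y - 19/10, y^3 + 10/11y^2 - 47/11y - 34/11}.

Buchberger on the second generating set:
h_1 = -16x^2 + 16xy - 8x - 12y + 32, LT = x^2.
h_2 = 12xy + 36x - 36y - 48, LT = xy.

S(h_1,h_2): lcm = x^2y. S = -3x^2 - xy^2 + 7/2xy + 4x + 3/4y^2 - 2y.
  leading term x^2: subtract (3/16)·h_1 from -3x^2 - xy^2 + 7/2xy + 4x + 3/4y^2 - 2y → -xy^2 + 1/2xy + 11/2x + 3/4y^2 + 1/4y - 6
  leading term xy^2: subtract (-1/12y)·h_2 from -xy^2 + 1/2xy + 11/2x + 3/4y^2 + 1/4y - 6 → 7/2xy + 11/2x - 9/4y^2 - 15/4y - 6
  leading term xy: subtract (7/24)·h_2 from 7/2xy + 11/2x - 9/4y^2 - 15/4y - 6 → -5x - 9/4y^2 + 27/4y + 8
  leading term x: no divisor's leading term divides it; move -5x to the remainder.
  leading term y^2: no divisor's leading term divides it; move -9/4y^2 to the remainder.
  leading term y: no divisor's leading term divides it; move 27/4y to the remainder.
  leading term 1: no divisor's leading term divides it; move 8 to the remainder.
  remainder -5x - 9/4y^2 + 27/4y + 8 ≠ 0; add k_3 = -5x - 9/4y^2 + 27/4y + 8 to the basis.

S(h_1,k_3): lcm = x^2. S = -9/20xy^2 + 7/20xy + 21/10x + 3/4y - 2.
  leading term xy^2: subtract (-3/80y)·h_2 from -9/20xy^2 + 7/20xy + 21/10x + 3/4y - 2 → 17/10xy + 21/10x - 27/20y^2 - 21/20y - 2
  leading term xy: subtract (17/120)·h_2 from 17/10xy + 21/10x - 27/20y^2 - 21/20y - 2 → -3x - 27/20y^2 + 81/20y + 24/5
  leading term x: subtract (3/5)·k_3 from -3x - 27/20y^2 + 81/20y + 24/5 → 0
  remainder 0.

S(h_2,k_3): lcm = xy. S = 3x - 9/20y^3 + 27/20y^2 - 7/5y - 4.
  leading term x: subtract (-3/5)·k_3 from 3x - 9/20y^3 + 27/20y^2 - 7/5y - 4 → -9/20y^3 + 53/20y + 4/5
  leading term y^3: no divisor's leading term divides it; move -9/20y^3 to the remainder.
  leading term y: no divisor's leading term divides it; move 53/20y to the remainder.
  leading term 1: no divisor's leading term divides it; move 4/5 to the remainder.
  remainder -9/20y^3 + 53/20y + 4/5 ≠ 0; add k_4 = -9/20y^3 + 53/20y + 4/5 to the basis.

S(h_1,k_4): leading monomials are coprime, so the S-polynomial reduces to 0 (Buchberger's first criterion).
S(h_2,k_4): lcm = xy^3. S = 3xy^2 + 53/9xy + 16/9x - 3y^3 - 4y^2.
  leading term xy^2: subtract (1/4y)·h_2 from 3xy^2 + 53/9xy + 16/9x - 3y^3 - 4y^2 → -28/9xy + 16/9x - 3y^3 + 5y^2 + 12y
  leading term xy: subtract (-7/27)·h_2 from -28/9xy + 16/9x - 3y^3 + 5y^2 + 12y → 100/9x - 3y^3 + 5y^2 + 8/3y - 112/9
  leading term x: subtract (-20/9)·k_3 from 100/9x - 3y^3 + 5y^2 + 8/3y - 112/9 → -3y^3 + 53/3y + 16/3
  leading term y^3: subtract (20/3)·k_4 from -3y^3 + 53/3y + 16/3 → 0
  remainder 0.

S(k_3,k_4): leading monomials are coprime, so the S-polynomial reduces to 0 (Buchberger's first criterion).
Every S-polynomial of the final basis reduces to 0, so we have a Gröbner basis.
Inter-reduce: drop elements whose leading term is divisible by another's, tail-reduce, and make monic.
Reduced Gröbner basis: {x + 9/20y^2 - 27/20y - 8/5, y^3 - 53/9y - 16/9}.

Since the reduced bases disagree, the two ideals are not the same.

No, the ideals differ.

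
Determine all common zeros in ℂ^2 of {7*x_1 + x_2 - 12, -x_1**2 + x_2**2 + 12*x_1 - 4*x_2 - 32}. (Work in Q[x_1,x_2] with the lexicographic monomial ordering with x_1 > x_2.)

Compute a lex Gröbner basis by Buchberger's algorithm.
f_1 = 7*x_1 + x_2 - 12, LT = x_1.
f_2 = -x_1**2 + 12*x_1 + x_2**2 - 4*x_2 - 32, LT = x_1**2.

S(f_1,f_2): lcm = x_1**2. S = 1/7*x_1*x_2 + 72/7*x_1 + x_2**2 - 4*x_2 - 32.
  leading term x_1*x_2: subtract (1/49*x_2)·f_1 from 1/7*x_1*x_2 + 72/7*x_1 + x_2**2 - 4*x_2 - 32 → 72/7*x_1 + 48/49*x_2**2 - 184/49*x_2 - 32
  leading term x_1: subtract (72/49)·f_1 from 72/7*x_1 + 48/49*x_2**2 - 184/49*x_2 - 32 → 48/49*x_2**2 - 256/49*x_2 - 704/49
  leading term x_2**2: no divisor's leading term divides it; move 48/49*x_2**2 to the remainder.
  leading term x_2: no divisor's leading term divides it; move -256/49*x_2 to the remainder.
  leading term 1: no divisor's leading term divides it; move -704/49 to the remainder.
  remainder 48/49*x_2**2 - 256/49*x_2 - 704/49 ≠ 0; add h_3 = 48/49*x_2**2 - 256/49*x_2 - 704/49 to the basis.

The other S-polynomials (S(f_1,h_3), S(f_2,h_3)) all reduce to 0 modulo the current basis, so we have a Gröbner basis.
Inter-reduce: drop elements whose leading term is divisible by another's, tail-reduce, and make monic.
Reduced Gröbner basis: {x_1 + 1/7*x_2 - 12/7, x_2**2 - 16/3*x_2 - 44/3}.

From the last basis element, x_2**2 - 16/3*x_2 - 44/3 = 0, so x_2 takes values in {-2, 22/3}. Each choice, substituted upward through the basis, yields the corresponding point(s) of the solution set.
  x_2 = -2: the earlier basis element becomes x_1 - 2 = 0, giving x_1 = 2 — point (2, -2).
  x_2 = 22/3: the earlier basis element becomes x_1 - 2/3 = 0, giving x_1 = 2/3 — point (2/3, 22/3).
Check: every point annihilates each of the original generators.

{(2, -2), (2/3, 22/3)}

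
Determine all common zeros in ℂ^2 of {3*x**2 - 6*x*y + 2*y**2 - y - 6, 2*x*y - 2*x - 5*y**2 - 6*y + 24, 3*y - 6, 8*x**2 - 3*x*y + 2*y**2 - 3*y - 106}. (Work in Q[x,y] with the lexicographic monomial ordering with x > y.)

Compute a lex Gröbner basis by Buchberger's algorithm.
f_1 = 3*x**2 - 6*x*y + 2*y**2 - y - 6, LT = x**2.
f_2 = 2*x*y - 2*x - 5*y**2 - 6*y + 24, LT = x*y.
f_3 = 3*y - 6, LT = y.
f_4 = 8*x**2 - 3*x*y + 2*y**2 - 3*y - 106, LT = x**2.

S(f_1,f_2): lcm = x**2*y. S = x**2 + 1/2*x*y**2 + 3*x*y - 12*x + 2/3*y**3 - 1/3*y**2 - 2*y.
  leading term x**2: subtract (1/3)·f_1 from x**2 + 1/2*x*y**2 + 3*x*y - 12*x + 2/3*y**3 - 1/3*y**2 - 2*y → 1/2*x*y**2 + 5*x*y - 12*x + 2/3*y**3 - y**2 - 5/3*y + 2
  leading term x*y**2: subtract (1/4*y)·f_2 from 1/2*x*y**2 + 5*x*y - 12*x + 2/3*y**3 - y**2 - 5/3*y + 2 → 11/2*x*y - 12*x + 23/12*y**3 + 1/2*y**2 - 23/3*y + 2
  leading term x*y: subtract (11/4)·f_2 from 11/2*x*y - 12*x + 23/12*y**3 + 1/2*y**2 - 23/3*y + 2 → -13/2*x + 23/12*y**3 + 57/4*y**2 + 53/6*y - 64
  leading term x: no divisor's leading term divides it; move -13/2*x to the remainder.
  leading term y**3: subtract (23/36*y**2)·f_3 from 23/12*y**3 + 57/4*y**2 + 53/6*y - 64 → 217/12*y**2 + 53/6*y - 64
  leading term y**2: subtract (217/36*y)·f_3 from 217/12*y**2 + 53/6*y - 64 → 45*y - 64
  leading term y: subtract (15)·f_3 from 45*y - 64 → 26
  leading term 1: no divisor's leading term divides it; move 26 to the remainder.
  remainder -13/2*x + 26 ≠ 0; add h_5 = -13/2*x + 26 to the basis.

S(f_1,f_3): leading monomials are coprime, so the S-polynomial reduces to 0 (Buchberger's first criterion).
S(f_1,f_4): lcm = x**2. S = -13/8*x*y + 5/12*y**2 + 1/24*y + 45/4.
  leading term x*y: subtract (-13/16)·f_2 from -13/8*x*y + 5/12*y**2 + 1/24*y + 45/4 → -13/8*x - 175/48*y**2 - 29/6*y + 123/4
  leading term x: subtract (1/4)·h_5 from -13/8*x - 175/48*y**2 - 29/6*y + 123/4 → -175/48*y**2 - 29/6*y + 97/4
  leading term y**2: subtract (-175/144*y)·f_3 from -175/48*y**2 - 29/6*y + 97/4 → -97/8*y + 97/4
  leading term y: subtract (-97/24)·f_3 from -97/8*y + 97/4 → 0
  remainder 0.

S(f_2,f_3): lcm = x*y. S = x - 5/2*y**2 - 3*y + 12.
  leading term x: subtract (-2/13)·h_5 from x - 5/2*y**2 - 3*y + 12 → -5/2*y**2 - 3*y + 16
  leading term y**2: subtract (-5/6*y)·f_3 from -5/2*y**2 - 3*y + 16 → -8*y + 16
  leading term y: subtract (-8/3)·f_3 from -8*y + 16 → 0
  remainder 0.

S(f_2,f_4): lcm = x**2*y. S = -x**2 - 17/8*x*y**2 - 3*x*y + 12*x - 1/4*y**3 + 3/8*y**2 + 53/4*y.
  leading term x**2: subtract (-1/3)·f_1 from -x**2 - 17/8*x*y**2 - 3*x*y + 12*x - 1/4*y**3 + 3/8*y**2 + 53/4*y → -17/8*x*y**2 - 5*x*y + 12*x - 1/4*y**3 + 25/24*y**2 + 155/12*y - 2
  leading term x*y**2: subtract (-17/16*y)·f_2 from -17/8*x*y**2 - 5*x*y + 12*x - 1/4*y**3 + 25/24*y**2 + 155/12*y - 2 → -57/8*x*y + 12*x - 89/16*y**3 - 16/3*y**2 + 461/12*y - 2
  leading term x*y: subtract (-57/16)·f_2 from -57/8*x*y + 12*x - 89/16*y**3 - 16/3*y**2 + 461/12*y - 2 → 39/8*x - 89/16*y**3 - 1111/48*y**2 + 409/24*y + 167/2
  leading term x: subtract (-3/4)·h_5 from 39/8*x - 89/16*y**3 - 1111/48*y**2 + 409/24*y + 167/2 → -89/16*y**3 - 1111/48*y**2 + 409/24*y + 103
  leading term y**3: subtract (-89/48*y**2)·f_3 from -89/16*y**3 - 1111/48*y**2 + 409/24*y + 103 → -1645/48*y**2 + 409/24*y + 103
  leading term y**2: subtract (-1645/144*y)·f_3 from -1645/48*y**2 + 409/24*y + 103 → -103/2*y + 103
  leading term y: subtract (-103/6)·f_3 from -103/2*y + 103 → 0
  remainder 0.

S(f_3,f_4): leading monomials are coprime, so the S-polynomial reduces to 0 (Buchberger's first criterion).
S(f_1,h_5): lcm = x**2. S = -2*x*y + 4*x + 2/3*y**2 - 1/3*y - 2.
  leading term x*y: subtract (-1)·f_2 from -2*x*y + 4*x + 2/3*y**2 - 1/3*y - 2 → 2*x - 13/3*y**2 - 19/3*y + 22
  leading term x: subtract (-4/13)·h_5 from 2*x - 13/3*y**2 - 19/3*y + 22 → -13/3*y**2 - 19/3*y + 30
  leading term y**2: subtract (-13/9*y)·f_3 from -13/3*y**2 - 19/3*y + 30 → -15*y + 30
  leading term y: subtract (-5)·f_3 from -15*y + 30 → 0
  remainder 0.

S(f_2,h_5): lcm = x*y. S = -x - 5/2*y**2 + y + 12.
  leading term x: subtract (2/13)·h_5 from -x - 5/2*y**2 + y + 12 → -5/2*y**2 + y + 8
  leading term y**2: subtract (-5/6*y)·f_3 from -5/2*y**2 + y + 8 → -4*y + 8
  leading term y: subtract (-4/3)·f_3 from -4*y + 8 → 0
  remainder 0.

S(f_3,h_5): leading monomials are coprime, so the S-polynomial reduces to 0 (Buchberger's first criterion).
S(f_4,h_5): lcm = x**2. S = -3/8*x*y + 4*x + 1/4*y**2 - 3/8*y - 53/4.
  leading term x*y: subtract (-3/16)·f_2 from -3/8*x*y + 4*x + 1/4*y**2 - 3/8*y - 53/4 → 29/8*x - 11/16*y**2 - 3/2*y - 35/4
  leading term x: subtract (-29/52)·h_5 from 29/8*x - 11/16*y**2 - 3/2*y - 35/4 → -11/16*y**2 - 3/2*y + 23/4
  leading term y**2: subtract (-11/48*y)·f_3 from -11/16*y**2 - 3/2*y + 23/4 → -23/8*y + 23/4
  leading term y: subtract (-23/24)·f_3 from -23/8*y + 23/4 → 0
  remainder 0.

Every S-polynomial of the final basis reduces to 0, so we have a Gröbner basis.
Inter-reduce: drop elements whose leading term is divisible by another's, tail-reduce, and make monic.
Reduced Gröbner basis: {x - 4, y - 2}.

Elimination: the polynomial y - 2 lies in the elimination ideal for y, so y ∈ {2}. For each such y, the remaining basis elements (now univariate) give the rest of the solution.
  y = 2: the earlier basis element becomes x - 4 = 0, giving x = 4 — point (4, 2).

{(4, 2)}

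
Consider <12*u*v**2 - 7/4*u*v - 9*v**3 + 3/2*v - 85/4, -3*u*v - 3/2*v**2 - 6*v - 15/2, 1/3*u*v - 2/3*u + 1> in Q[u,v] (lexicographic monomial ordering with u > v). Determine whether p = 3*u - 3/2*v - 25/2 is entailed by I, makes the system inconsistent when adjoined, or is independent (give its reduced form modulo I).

First compute the reduced Gröbner basis of I by Buchberger's algorithm.
f_1 = 12*u*v**2 - 7/4*u*v - 9*v**3 + 3/2*v - 85/4, LT = u*v**2.
f_2 = -3*u*v - 3/2*v**2 - 6*v - 15/2, LT = u*v.
f_3 = 1/3*u*v - 2/3*u + 1, LT = u*v.

S(f_1,f_2): lcm = u*v**2. S = -7/48*u*v - 5/4*v**3 - 2*v**2 - 19/8*v - 85/48.
  leading term u*v: subtract (7/144)·f_2 from -7/48*u*v - 5/4*v**3 - 2*v**2 - 19/8*v - 85/48 → -5/4*v**3 - 185/96*v**2 - 25/12*v - 45/32
  leading term v**3: no divisor's leading term divides it; move -5/4*v**3 to the remainder.
  leading term v**2: no divisor's leading term divides it; move -185/96*v**2 to the remainder.
  leading term v: no divisor's leading term divides it; move -25/12*v to the remainder.
  leading term 1: no divisor's leading term divides it; move -45/32 to the remainder.
  remainder -5/4*v**3 - 185/96*v**2 - 25/12*v - 45/32 ≠ 0; add h_4 = -5/4*v**3 - 185/96*v**2 - 25/12*v - 45/32 to the basis.

S(f_1,f_3): lcm = u*v**2. S = 89/48*u*v - 3/4*v**3 - 23/8*v - 85/48.
  leading term u*v: subtract (-89/144)·f_2 from 89/48*u*v - 3/4*v**3 - 23/8*v - 85/48 → -3/4*v**3 - 89/96*v**2 - 79/12*v - 205/32
  leading term v**3: subtract (3/5)·h_4 from -3/4*v**3 - 89/96*v**2 - 79/12*v - 205/32 → 11/48*v**2 - 16/3*v - 89/16
  leading term v**2: no divisor's leading term divides it; move 11/48*v**2 to the remainder.
  leading term v: no divisor's leading term divides it; move -16/3*v to the remainder.
  leading term 1: no divisor's leading term divides it; move -89/16 to the remainder.
  remainder 11/48*v**2 - 16/3*v - 89/16 ≠ 0; add h_5 = 11/48*v**2 - 16/3*v - 89/16 to the basis.

S(f_2,f_3): lcm = u*v. S = 2*u + 1/2*v**2 + 2*v - 1/2.
  leading term u: no divisor's leading term divides it; move 2*u to the remainder.
  leading term v**2: subtract (24/11)·h_5 from 1/2*v**2 + 2*v - 1/2 → 150/11*v + 128/11
  leading term v: no divisor's leading term divides it; move 150/11*v to the remainder.
  leading term 1: no divisor's leading term divides it; move 128/11 to the remainder.
  remainder 2*u + 150/11*v + 128/11 ≠ 0; add h_6 = 2*u + 150/11*v + 128/11 to the basis.

S(f_1,h_4): lcm = u*v**3. S = -27/16*u*v**2 - 5/3*u*v - 9/8*u - 3/4*v**4 + 1/8*v**2 - 85/48*v.
  leading term u*v**2: subtract (-9/64)·f_1 from -27/16*u*v**2 - 5/3*u*v - 9/8*u - 3/4*v**4 + 1/8*v**2 - 85/48*v → -1469/768*u*v - 9/8*u - 3/4*v**4 - 81/64*v**3 + 1/8*v**2 - 599/384*v - 765/256
  leading term u*v: subtract (1469/2304)·f_2 from -1469/768*u*v - 9/8*u - 3/4*v**4 - 81/64*v**3 + 1/8*v**2 - 599/384*v - 765/256 → -9/8*u - 3/4*v**4 - 81/64*v**3 + 1661/1536*v**2 + 145/64*v + 2755/1536
  leading term u: subtract (-9/16)·h_6 from -9/8*u - 3/4*v**4 - 81/64*v**3 + 1661/1536*v**2 + 145/64*v + 2755/1536 → -3/4*v**4 - 81/64*v**3 + 1661/1536*v**2 + 6995/704*v + 140897/16896
  leading term v**4: subtract (3/5*v)·h_4 from -3/4*v**4 - 81/64*v**3 + 1661/1536*v**2 + 6995/704*v + 140897/16896 → -7/64*v**3 + 3581/1536*v**2 + 7589/704*v + 140897/16896
  leading term v**3: subtract (7/80)·h_4 from -7/64*v**3 + 3581/1536*v**2 + 7589/704*v + 140897/16896 → 5/2*v**2 + 1447/132*v + 1117/132
  leading term v**2: subtract (120/11)·h_5 from 5/2*v**2 + 1447/132*v + 1117/132 → 9127/132*v + 9127/132
  leading term v: no divisor's leading term divides it; move 9127/132*v to the remainder.
  leading term 1: no divisor's leading term divides it; move 9127/132 to the remainder.
  remainder 9127/132*v + 9127/132 ≠ 0; add h_7 = 9127/132*v + 9127/132 to the basis.

The other S-polynomials (S(f_2,h_4), S(f_3,h_4), S(f_1,h_5), S(f_2,h_5), S(f_3,h_5), S(h_4,h_5), S(f_1,h_6), S(f_2,h_6), S(f_3,h_6), S(h_4,h_6), S(h_5,h_6), S(f_1,h_7), S(f_2,h_7), S(f_3,h_7), S(h_4,h_7), S(h_5,h_7), S(h_6,h_7)) all reduce to 0 modulo the current basis, so we have a Gröbner basis.
Inter-reduce: drop elements whose leading term is divisible by another's, tail-reduce, and make monic.
Reduced Gröbner basis: {u - 1, v + 1}.
Label its elements g_1 = u - 1, g_2 = v + 1.

Reduce p = 3*u - 3/2*v - 25/2 modulo G:
  leading term u: subtract (3)·g_1 from 3*u - 3/2*v - 25/2 → -3/2*v - 19/2
  leading term v: subtract (-3/2)·g_2 from -3/2*v - 19/2 → -8
  leading term 1: no divisor's leading term divides it; move -8 to the remainder.
  normal form = -8.
The normal form is nonzero, so p ∉ I. Since p minus its normal form lies in I, I + (p) = I + (r) where r = -8; decide whether this ideal is the whole ring.
Here r = -8 is a nonzero constant, hence a unit: 1 ∈ I + (p), the Gröbner basis of I + (p) is {1}, and the enlarged system has no common solution — adjoining p is inconsistent.

The remainder on division by a Gröbner basis is unique — it is the normal form.

Adjoining 3*u - 3/2*v - 25/2 makes the ideal the whole ring: the system is inconsistent.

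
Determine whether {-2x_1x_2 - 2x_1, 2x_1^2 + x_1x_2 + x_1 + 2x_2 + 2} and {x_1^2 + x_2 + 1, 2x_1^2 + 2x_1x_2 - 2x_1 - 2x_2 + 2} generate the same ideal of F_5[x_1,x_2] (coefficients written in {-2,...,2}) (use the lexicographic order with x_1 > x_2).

For a fixed monomial order, each ideal has a unique reduced Gröbner basis; comparing bases decides equality.
Buchberger on the first generating set:
f_1 = -2x_1x_2 - 2x_1, LT = x_1x_2.
f_2 = 2x_1^2 + x_1x_2 + x_1 + 2x_2 + 2, LT = x_1^2.

S(f_1,f_2): lcm = x_1^2x_2. S = x_1^2 + 2x_1x_2^2 + 2x_1x_2 - x_2^2 - x_2.
  leading term x_1^2: subtract (-2)·f_2 from x_1^2 + 2x_1x_2^2 + 2x_1x_2 - x_2^2 - x_2 → 2x_1x_2^2 - x_1x_2 + 2x_1 - x_2^2 - 2x_2 - 1
  leading term x_1x_2^2: subtract (-x_2)·f_1 from 2x_1x_2^2 - x_1x_2 + 2x_1 - x_2^2 - 2x_2 - 1 → 2x_1x_2 + 2x_1 - x_2^2 - 2x_2 - 1
  leading term x_1x_2: subtract (-1)·f_1 from 2x_1x_2 + 2x_1 - x_2^2 - 2x_2 - 1 → -x_2^2 - 2x_2 - 1
  leading term x_2^2: no divisor's leading term divides it; move -x_2^2 to the remainder.
  leading term x_2: no divisor's leading term divides it; move -2x_2 to the remainder.
  leading term 1: no divisor's leading term divides it; move -1 to the remainder.
  remainder -x_2^2 - 2x_2 - 1 ≠ 0; add g_3 = -x_2^2 - 2x_2 - 1 to the basis.

The other S-polynomials (S(f_1,g_3), S(f_2,g_3)) all reduce to 0 modulo the current basis, so we have a Gröbner basis.
Inter-reduce: drop elements whose leading term is divisible by another's, tail-reduce, and make monic.
Reduced Gröbner basis: {x_1^2 + x_2 + 1, x_1x_2 + x_1, x_2^2 + 2x_2 + 1}.

Buchberger on the second generating set:
h_1 = x_1^2 + x_2 + 1, LT = x_1^2.
h_2 = 2x_1^2 + 2x_1x_2 - 2x_1 - 2x_2 + 2, LT = x_1^2.

S(h_1,h_2): lcm = x_1^2. S = -x_1x_2 + x_1 + 2x_2.
  leading term x_1x_2: no divisor's leading term divides it; move -x_1x_2 to the remainder.
  leading term x_1: no divisor's leading term divides it; move x_1 to the remainder.
  leading term x_2: no divisor's leading term divides it; move 2x_2 to the remainder.
  remainder -x_1x_2 + x_1 + 2x_2 ≠ 0; add k_3 = -x_1x_2 + x_1 + 2x_2 to the basis.

S(h_1,k_3): lcm = x_1^2x_2. S = x_1^2 + 2x_1x_2 + x_2^2 + x_2.
  leading term x_1^2: subtract (1)·h_1 from x_1^2 + 2x_1x_2 + x_2^2 + x_2 → 2x_1x_2 + x_2^2 - 1
  leading term x_1x_2: subtract (-2)·k_3 from 2x_1x_2 + x_2^2 - 1 → 2x_1 + x_2^2 - x_2 - 1
  leading term x_1: no divisor's leading term divides it; move 2x_1 to the remainder.
  leading term x_2^2: no divisor's leading term divides it; move x_2^2 to the remainder.
  leading term x_2: no divisor's leading term divides it; move -x_2 to the remainder.
  leading term 1: no divisor's leading term divides it; move -1 to the remainder.
  remainder 2x_1 + x_2^2 - x_2 - 1 ≠ 0; add k_4 = 2x_1 + x_2^2 - x_2 - 1 to the basis.

S(k_3,k_4): lcm = x_1x_2. S = -x_1 + 2x_2^3 - 2x_2^2 + x_2.
  leading term x_1: subtract (2)·k_4 from -x_1 + 2x_2^3 - 2x_2^2 + x_2 → 2x_2^3 + x_2^2 - 2x_2 + 2
  leading term x_2^3: no divisor's leading term divides it; move 2x_2^3 to the remainder.
  leading term x_2^2: no divisor's leading term divides it; move x_2^2 to the remainder.
  leading term x_2: no divisor's leading term divides it; move -2x_2 to the remainder.
  leading term 1: no divisor's leading term divides it; move 2 to the remainder.
  remainder 2x_2^3 + x_2^2 - 2x_2 + 2 ≠ 0; add k_5 = 2x_2^3 + x_2^2 - 2x_2 + 2 to the basis.

The other S-polynomials (S(h_2,k_3), S(h_1,k_4), S(h_2,k_4), S(h_1,k_5), S(h_2,k_5), S(k_3,k_5), S(k_4,k_5)) all reduce to 0 modulo the current basis, so we have a Gröbner basis.
Inter-reduce: drop elements whose leading term is divisible by another's, tail-reduce, and make monic.
Reduced Gröbner basis: {x_1 - 2x_2^2 + 2x_2 + 2, x_2^3 - 2x_2^2 - x_2 + 1}.

These differ, so the ideals are not equal.

No, the ideals differ.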